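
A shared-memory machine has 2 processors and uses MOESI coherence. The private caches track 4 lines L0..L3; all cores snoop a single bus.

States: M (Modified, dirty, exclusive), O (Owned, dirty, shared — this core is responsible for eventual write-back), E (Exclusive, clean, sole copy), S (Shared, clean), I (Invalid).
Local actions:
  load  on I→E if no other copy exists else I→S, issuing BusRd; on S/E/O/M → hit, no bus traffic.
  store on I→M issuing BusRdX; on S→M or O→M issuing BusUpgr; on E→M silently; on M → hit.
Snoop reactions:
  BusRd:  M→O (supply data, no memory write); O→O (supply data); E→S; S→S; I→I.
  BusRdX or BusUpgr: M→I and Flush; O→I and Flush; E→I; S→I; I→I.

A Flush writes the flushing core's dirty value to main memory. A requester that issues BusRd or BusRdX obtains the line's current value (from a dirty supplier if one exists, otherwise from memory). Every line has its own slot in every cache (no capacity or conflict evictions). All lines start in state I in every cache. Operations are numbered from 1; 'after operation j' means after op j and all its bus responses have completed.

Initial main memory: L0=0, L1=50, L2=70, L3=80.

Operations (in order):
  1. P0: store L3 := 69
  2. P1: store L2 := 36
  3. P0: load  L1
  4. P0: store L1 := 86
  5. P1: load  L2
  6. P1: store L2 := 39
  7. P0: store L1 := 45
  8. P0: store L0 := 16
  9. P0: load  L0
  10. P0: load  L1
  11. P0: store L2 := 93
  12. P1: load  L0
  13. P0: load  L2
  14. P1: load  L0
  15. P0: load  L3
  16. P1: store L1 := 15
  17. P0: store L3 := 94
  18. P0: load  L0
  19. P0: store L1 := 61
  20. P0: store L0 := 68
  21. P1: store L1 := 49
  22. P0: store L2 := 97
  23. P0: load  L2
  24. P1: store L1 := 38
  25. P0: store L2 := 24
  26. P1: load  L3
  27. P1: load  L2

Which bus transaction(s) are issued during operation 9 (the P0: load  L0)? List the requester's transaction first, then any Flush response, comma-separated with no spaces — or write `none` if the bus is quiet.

  op1 P0: store L3 := 69 → M/I on L3; bus BusRdX; mem=80
  op2 P1: store L2 := 36 → I/M on L2; bus BusRdX; mem=70
  op3 P0: load  L1 → E/I on L1; bus BusRd; mem=50
  op4 P0: store L1 := 86 → M/I on L1; bus (none); mem=50
  op5 P1: load  L2 → I/M on L2; bus (none); mem=70
  op6 P1: store L2 := 39 → I/M on L2; bus (none); mem=70
  op7 P0: store L1 := 45 → M/I on L1; bus (none); mem=50
  op8 P0: store L0 := 16 → M/I on L0; bus BusRdX; mem=0
  op9 P0: load  L0 → M/I on L0; bus (none); mem=0
  op10 P0: load  L1 → M/I on L1; bus (none); mem=50
  op11 P0: store L2 := 93 → M/I on L2; bus BusRdX Flush; mem=39
  op12 P1: load  L0 → O/S on L0; bus BusRd; mem=0
  op13 P0: load  L2 → M/I on L2; bus (none); mem=39
  op14 P1: load  L0 → O/S on L0; bus (none); mem=0
  op15 P0: load  L3 → M/I on L3; bus (none); mem=80
  op16 P1: store L1 := 15 → I/M on L1; bus BusRdX Flush; mem=45
  op17 P0: store L3 := 94 → M/I on L3; bus (none); mem=80
  op18 P0: load  L0 → O/S on L0; bus (none); mem=0
  op19 P0: store L1 := 61 → M/I on L1; bus BusRdX Flush; mem=15
  op20 P0: store L0 := 68 → M/I on L0; bus BusUpgr; mem=0
  op21 P1: store L1 := 49 → I/M on L1; bus BusRdX Flush; mem=61
  op22 P0: store L2 := 97 → M/I on L2; bus (none); mem=39
  op23 P0: load  L2 → M/I on L2; bus (none); mem=39
  op24 P1: store L1 := 38 → I/M on L1; bus (none); mem=61
  op25 P0: store L2 := 24 → M/I on L2; bus (none); mem=39
  op26 P1: load  L3 → O/S on L3; bus BusRd; mem=80
  op27 P1: load  L2 → O/S on L2; bus BusRd; mem=39

bus = none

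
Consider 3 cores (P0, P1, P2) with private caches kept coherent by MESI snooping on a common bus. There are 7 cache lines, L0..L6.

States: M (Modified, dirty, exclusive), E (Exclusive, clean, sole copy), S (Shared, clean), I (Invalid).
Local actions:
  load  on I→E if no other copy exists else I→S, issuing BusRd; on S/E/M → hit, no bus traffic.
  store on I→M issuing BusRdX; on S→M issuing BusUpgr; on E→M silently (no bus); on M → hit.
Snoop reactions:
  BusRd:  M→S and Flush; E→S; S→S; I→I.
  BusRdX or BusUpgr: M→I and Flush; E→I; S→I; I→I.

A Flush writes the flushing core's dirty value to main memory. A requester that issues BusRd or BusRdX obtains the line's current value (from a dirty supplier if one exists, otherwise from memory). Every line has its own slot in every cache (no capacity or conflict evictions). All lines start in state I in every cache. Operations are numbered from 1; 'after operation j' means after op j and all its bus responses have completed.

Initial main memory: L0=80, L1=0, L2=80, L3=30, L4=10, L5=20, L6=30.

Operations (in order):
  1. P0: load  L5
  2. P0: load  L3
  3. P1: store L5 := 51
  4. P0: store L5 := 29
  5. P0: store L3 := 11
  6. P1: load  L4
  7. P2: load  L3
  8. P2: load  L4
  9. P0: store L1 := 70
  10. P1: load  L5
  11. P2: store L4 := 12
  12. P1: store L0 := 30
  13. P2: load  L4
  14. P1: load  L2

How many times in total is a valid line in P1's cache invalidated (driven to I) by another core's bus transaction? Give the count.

  op1 P0: load  L5 → E/I/I on L5; bus BusRd; mem=20
  op2 P0: load  L3 → E/I/I on L3; bus BusRd; mem=30
  op3 P1: store L5 := 51 → I/M/I on L5; bus BusRdX; mem=20
  op4 P0: store L5 := 29 → M/I/I on L5; bus BusRdX Flush; mem=51
  op5 P0: store L3 := 11 → M/I/I on L3; bus (none); mem=30
  op6 P1: load  L4 → I/E/I on L4; bus BusRd; mem=10
  op7 P2: load  L3 → S/I/S on L3; bus BusRd Flush; mem=11
  op8 P2: load  L4 → I/S/S on L4; bus BusRd; mem=10
  op9 P0: store L1 := 70 → M/I/I on L1; bus BusRdX; mem=0
  op10 P1: load  L5 → S/S/I on L5; bus BusRd Flush; mem=29
  op11 P2: store L4 := 12 → I/I/M on L4; bus BusUpgr; mem=10
  op12 P1: store L0 := 30 → I/M/I on L0; bus BusRdX; mem=80
  op13 P2: load  L4 → I/I/M on L4; bus (none); mem=10
  op14 P1: load  L2 → I/E/I on L2; bus BusRd; mem=80

invalidations = 2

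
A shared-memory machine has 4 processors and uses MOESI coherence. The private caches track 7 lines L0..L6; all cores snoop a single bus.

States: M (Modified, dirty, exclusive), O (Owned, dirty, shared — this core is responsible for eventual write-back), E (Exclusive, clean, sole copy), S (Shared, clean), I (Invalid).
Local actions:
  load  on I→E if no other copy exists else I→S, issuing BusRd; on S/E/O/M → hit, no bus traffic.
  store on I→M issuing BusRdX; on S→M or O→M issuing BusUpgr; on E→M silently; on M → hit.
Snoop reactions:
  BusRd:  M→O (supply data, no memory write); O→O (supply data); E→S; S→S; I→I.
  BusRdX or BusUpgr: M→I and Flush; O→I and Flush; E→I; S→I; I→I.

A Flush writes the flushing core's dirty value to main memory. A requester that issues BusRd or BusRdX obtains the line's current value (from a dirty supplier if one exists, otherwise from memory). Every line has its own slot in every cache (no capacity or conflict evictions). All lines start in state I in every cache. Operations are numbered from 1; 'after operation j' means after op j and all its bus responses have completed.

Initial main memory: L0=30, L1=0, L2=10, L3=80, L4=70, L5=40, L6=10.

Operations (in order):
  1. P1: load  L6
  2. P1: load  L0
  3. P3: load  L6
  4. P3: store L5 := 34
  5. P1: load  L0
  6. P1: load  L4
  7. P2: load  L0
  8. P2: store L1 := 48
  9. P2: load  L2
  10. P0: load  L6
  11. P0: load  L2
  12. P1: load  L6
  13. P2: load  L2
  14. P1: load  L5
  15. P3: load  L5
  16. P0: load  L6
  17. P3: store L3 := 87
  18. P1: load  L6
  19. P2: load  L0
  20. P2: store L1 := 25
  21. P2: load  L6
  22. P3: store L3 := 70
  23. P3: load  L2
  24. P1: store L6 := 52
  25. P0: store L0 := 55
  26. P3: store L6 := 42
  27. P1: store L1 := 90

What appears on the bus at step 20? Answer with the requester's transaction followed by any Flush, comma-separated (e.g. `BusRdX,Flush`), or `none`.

bus = none

[1] P1: load  L6 | P0:I, P1:E(10), P2:I, P3:I | bus: BusRd
[2] P1: load  L0 | P0:I, P1:E(30), P2:I, P3:I | bus: BusRd
[3] P3: load  L6 | P0:I, P1:S(10), P2:I, P3:S(10) | bus: BusRd
[4] P3: store L5 := 34 | P0:I, P1:I, P2:I, P3:M(34) | bus: BusRdX
[5] P1: load  L0 | P0:I, P1:E(30), P2:I, P3:I | bus: none
[6] P1: load  L4 | P0:I, P1:E(70), P2:I, P3:I | bus: BusRd
[7] P2: load  L0 | P0:I, P1:S(30), P2:S(30), P3:I | bus: BusRd
[8] P2: store L1 := 48 | P0:I, P1:I, P2:M(48), P3:I | bus: BusRdX
[9] P2: load  L2 | P0:I, P1:I, P2:E(10), P3:I | bus: BusRd
[10] P0: load  L6 | P0:S(10), P1:S(10), P2:I, P3:S(10) | bus: BusRd
[11] P0: load  L2 | P0:S(10), P1:I, P2:S(10), P3:I | bus: BusRd
[12] P1: load  L6 | P0:S(10), P1:S(10), P2:I, P3:S(10) | bus: none
[13] P2: load  L2 | P0:S(10), P1:I, P2:S(10), P3:I | bus: none
[14] P1: load  L5 | P0:I, P1:S(34), P2:I, P3:O(34) | bus: BusRd
[15] P3: load  L5 | P0:I, P1:S(34), P2:I, P3:O(34) | bus: none
[16] P0: load  L6 | P0:S(10), P1:S(10), P2:I, P3:S(10) | bus: none
[17] P3: store L3 := 87 | P0:I, P1:I, P2:I, P3:M(87) | bus: BusRdX
[18] P1: load  L6 | P0:S(10), P1:S(10), P2:I, P3:S(10) | bus: none
[19] P2: load  L0 | P0:I, P1:S(30), P2:S(30), P3:I | bus: none
[20] P2: store L1 := 25 | P0:I, P1:I, P2:M(25), P3:I | bus: none
[21] P2: load  L6 | P0:S(10), P1:S(10), P2:S(10), P3:S(10) | bus: BusRd
[22] P3: store L3 := 70 | P0:I, P1:I, P2:I, P3:M(70) | bus: none
[23] P3: load  L2 | P0:S(10), P1:I, P2:S(10), P3:S(10) | bus: BusRd
[24] P1: store L6 := 52 | P0:I, P1:M(52), P2:I, P3:I | bus: BusUpgr
[25] P0: store L0 := 55 | P0:M(55), P1:I, P2:I, P3:I | bus: BusRdX
[26] P3: store L6 := 42 | P0:I, P1:I, P2:I, P3:M(42) | bus: BusRdX,Flush
[27] P1: store L1 := 90 | P0:I, P1:M(90), P2:I, P3:I | bus: BusRdX,Flush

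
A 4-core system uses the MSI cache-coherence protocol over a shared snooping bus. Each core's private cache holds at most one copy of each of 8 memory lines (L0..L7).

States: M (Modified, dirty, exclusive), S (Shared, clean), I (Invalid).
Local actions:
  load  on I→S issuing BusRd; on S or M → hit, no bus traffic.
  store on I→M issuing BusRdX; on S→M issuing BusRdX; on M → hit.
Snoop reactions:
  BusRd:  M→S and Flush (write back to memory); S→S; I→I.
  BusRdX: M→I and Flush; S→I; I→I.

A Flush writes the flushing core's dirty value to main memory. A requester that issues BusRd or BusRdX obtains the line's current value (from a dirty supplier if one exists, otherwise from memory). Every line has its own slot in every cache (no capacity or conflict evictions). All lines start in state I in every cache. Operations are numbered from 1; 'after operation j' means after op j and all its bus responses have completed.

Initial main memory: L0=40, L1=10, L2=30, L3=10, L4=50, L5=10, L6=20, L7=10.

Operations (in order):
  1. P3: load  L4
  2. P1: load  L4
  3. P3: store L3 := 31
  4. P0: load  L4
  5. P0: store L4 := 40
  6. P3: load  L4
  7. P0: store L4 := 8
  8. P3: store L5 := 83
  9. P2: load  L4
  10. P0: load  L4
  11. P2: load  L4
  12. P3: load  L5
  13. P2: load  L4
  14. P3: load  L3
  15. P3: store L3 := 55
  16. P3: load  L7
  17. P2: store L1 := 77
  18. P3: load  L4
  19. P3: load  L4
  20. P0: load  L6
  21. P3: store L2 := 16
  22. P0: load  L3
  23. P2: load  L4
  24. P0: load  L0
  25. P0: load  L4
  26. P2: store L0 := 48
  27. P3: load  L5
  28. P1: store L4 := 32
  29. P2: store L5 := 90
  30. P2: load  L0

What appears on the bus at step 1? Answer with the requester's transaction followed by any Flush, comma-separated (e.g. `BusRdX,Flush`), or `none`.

  op1 P3: load  L4 → I/I/I/S on L4; bus BusRd; mem=50
  op2 P1: load  L4 → I/S/I/S on L4; bus BusRd; mem=50
  op3 P3: store L3 := 31 → I/I/I/M on L3; bus BusRdX; mem=10
  op4 P0: load  L4 → S/S/I/S on L4; bus BusRd; mem=50
  op5 P0: store L4 := 40 → M/I/I/I on L4; bus BusRdX; mem=50
  op6 P3: load  L4 → S/I/I/S on L4; bus BusRd Flush; mem=40
  op7 P0: store L4 := 8 → M/I/I/I on L4; bus BusRdX; mem=40
  op8 P3: store L5 := 83 → I/I/I/M on L5; bus BusRdX; mem=10
  op9 P2: load  L4 → S/I/S/I on L4; bus BusRd Flush; mem=8
  op10 P0: load  L4 → S/I/S/I on L4; bus (none); mem=8
  op11 P2: load  L4 → S/I/S/I on L4; bus (none); mem=8
  op12 P3: load  L5 → I/I/I/M on L5; bus (none); mem=10
  op13 P2: load  L4 → S/I/S/I on L4; bus (none); mem=8
  op14 P3: load  L3 → I/I/I/M on L3; bus (none); mem=10
  op15 P3: store L3 := 55 → I/I/I/M on L3; bus (none); mem=10
  op16 P3: load  L7 → I/I/I/S on L7; bus BusRd; mem=10
  op17 P2: store L1 := 77 → I/I/M/I on L1; bus BusRdX; mem=10
  op18 P3: load  L4 → S/I/S/S on L4; bus BusRd; mem=8
  op19 P3: load  L4 → S/I/S/S on L4; bus (none); mem=8
  op20 P0: load  L6 → S/I/I/I on L6; bus BusRd; mem=20
  op21 P3: store L2 := 16 → I/I/I/M on L2; bus BusRdX; mem=30
  op22 P0: load  L3 → S/I/I/S on L3; bus BusRd Flush; mem=55
  op23 P2: load  L4 → S/I/S/S on L4; bus (none); mem=8
  op24 P0: load  L0 → S/I/I/I on L0; bus BusRd; mem=40
  op25 P0: load  L4 → S/I/S/S on L4; bus (none); mem=8
  op26 P2: store L0 := 48 → I/I/M/I on L0; bus BusRdX; mem=40
  op27 P3: load  L5 → I/I/I/M on L5; bus (none); mem=10
  op28 P1: store L4 := 32 → I/M/I/I on L4; bus BusRdX; mem=8
  op29 P2: store L5 := 90 → I/I/M/I on L5; bus BusRdX Flush; mem=83
  op30 P2: load  L0 → I/I/M/I on L0; bus (none); mem=40

bus = BusRd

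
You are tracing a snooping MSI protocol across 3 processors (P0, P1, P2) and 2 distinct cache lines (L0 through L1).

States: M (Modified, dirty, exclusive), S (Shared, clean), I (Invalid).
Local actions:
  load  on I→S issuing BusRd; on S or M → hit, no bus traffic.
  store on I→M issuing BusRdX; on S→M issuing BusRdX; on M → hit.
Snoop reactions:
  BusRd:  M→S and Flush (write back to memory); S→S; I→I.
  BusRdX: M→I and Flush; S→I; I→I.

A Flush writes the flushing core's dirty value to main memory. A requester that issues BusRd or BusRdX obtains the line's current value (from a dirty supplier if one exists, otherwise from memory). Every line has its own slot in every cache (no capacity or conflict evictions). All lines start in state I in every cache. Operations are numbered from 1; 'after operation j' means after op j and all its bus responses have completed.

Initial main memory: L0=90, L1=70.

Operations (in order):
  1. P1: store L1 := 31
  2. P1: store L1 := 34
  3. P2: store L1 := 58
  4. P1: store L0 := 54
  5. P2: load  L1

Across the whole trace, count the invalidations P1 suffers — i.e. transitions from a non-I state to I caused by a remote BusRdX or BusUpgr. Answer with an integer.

invalidations = 1

step 1: P1: store L1 := 31  ⟶  IMI  (L1)  txn=BusRdX  M[L1]=70
step 2: P1: store L1 := 34  ⟶  IMI  (L1)  txn=∅  M[L1]=70
step 3: P2: store L1 := 58  ⟶  IIM  (L1)  txn=BusRdX+Flush  M[L1]=34
step 4: P1: store L0 := 54  ⟶  IMI  (L0)  txn=BusRdX  M[L0]=90
step 5: P2: load  L1  ⟶  IIM  (L1)  txn=∅  M[L1]=34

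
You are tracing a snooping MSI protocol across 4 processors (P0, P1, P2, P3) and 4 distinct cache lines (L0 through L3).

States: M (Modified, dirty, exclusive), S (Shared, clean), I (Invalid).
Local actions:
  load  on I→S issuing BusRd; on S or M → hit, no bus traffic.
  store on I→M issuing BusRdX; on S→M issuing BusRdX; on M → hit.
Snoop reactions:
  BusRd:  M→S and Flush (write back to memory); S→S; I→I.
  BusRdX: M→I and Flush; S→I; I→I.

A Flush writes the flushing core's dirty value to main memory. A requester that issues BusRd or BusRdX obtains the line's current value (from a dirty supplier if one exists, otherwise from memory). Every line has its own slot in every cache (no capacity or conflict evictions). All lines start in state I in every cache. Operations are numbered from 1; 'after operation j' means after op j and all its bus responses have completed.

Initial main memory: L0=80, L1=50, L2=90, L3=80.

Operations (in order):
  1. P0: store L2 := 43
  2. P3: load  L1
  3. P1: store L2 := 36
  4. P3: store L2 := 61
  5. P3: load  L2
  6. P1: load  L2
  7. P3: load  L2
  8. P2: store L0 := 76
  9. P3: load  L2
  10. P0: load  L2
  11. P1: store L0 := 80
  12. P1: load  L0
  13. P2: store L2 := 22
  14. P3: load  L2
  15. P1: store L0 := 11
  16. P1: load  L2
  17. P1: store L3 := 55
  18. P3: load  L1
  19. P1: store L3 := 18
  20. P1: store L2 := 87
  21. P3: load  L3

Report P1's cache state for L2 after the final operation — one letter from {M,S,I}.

[1] P0: store L2 := 43 | P0:M(43), P1:I, P2:I, P3:I | bus: BusRdX
[2] P3: load  L1 | P0:I, P1:I, P2:I, P3:S(50) | bus: BusRd
[3] P1: store L2 := 36 | P0:I, P1:M(36), P2:I, P3:I | bus: BusRdX,Flush
[4] P3: store L2 := 61 | P0:I, P1:I, P2:I, P3:M(61) | bus: BusRdX,Flush
[5] P3: load  L2 | P0:I, P1:I, P2:I, P3:M(61) | bus: none
[6] P1: load  L2 | P0:I, P1:S(61), P2:I, P3:S(61) | bus: BusRd,Flush
[7] P3: load  L2 | P0:I, P1:S(61), P2:I, P3:S(61) | bus: none
[8] P2: store L0 := 76 | P0:I, P1:I, P2:M(76), P3:I | bus: BusRdX
[9] P3: load  L2 | P0:I, P1:S(61), P2:I, P3:S(61) | bus: none
[10] P0: load  L2 | P0:S(61), P1:S(61), P2:I, P3:S(61) | bus: BusRd
[11] P1: store L0 := 80 | P0:I, P1:M(80), P2:I, P3:I | bus: BusRdX,Flush
[12] P1: load  L0 | P0:I, P1:M(80), P2:I, P3:I | bus: none
[13] P2: store L2 := 22 | P0:I, P1:I, P2:M(22), P3:I | bus: BusRdX
[14] P3: load  L2 | P0:I, P1:I, P2:S(22), P3:S(22) | bus: BusRd,Flush
[15] P1: store L0 := 11 | P0:I, P1:M(11), P2:I, P3:I | bus: none
[16] P1: load  L2 | P0:I, P1:S(22), P2:S(22), P3:S(22) | bus: BusRd
[17] P1: store L3 := 55 | P0:I, P1:M(55), P2:I, P3:I | bus: BusRdX
[18] P3: load  L1 | P0:I, P1:I, P2:I, P3:S(50) | bus: none
[19] P1: store L3 := 18 | P0:I, P1:M(18), P2:I, P3:I | bus: none
[20] P1: store L2 := 87 | P0:I, P1:M(87), P2:I, P3:I | bus: BusRdX
[21] P3: load  L3 | P0:I, P1:S(18), P2:I, P3:S(18) | bus: BusRd,Flush

state = M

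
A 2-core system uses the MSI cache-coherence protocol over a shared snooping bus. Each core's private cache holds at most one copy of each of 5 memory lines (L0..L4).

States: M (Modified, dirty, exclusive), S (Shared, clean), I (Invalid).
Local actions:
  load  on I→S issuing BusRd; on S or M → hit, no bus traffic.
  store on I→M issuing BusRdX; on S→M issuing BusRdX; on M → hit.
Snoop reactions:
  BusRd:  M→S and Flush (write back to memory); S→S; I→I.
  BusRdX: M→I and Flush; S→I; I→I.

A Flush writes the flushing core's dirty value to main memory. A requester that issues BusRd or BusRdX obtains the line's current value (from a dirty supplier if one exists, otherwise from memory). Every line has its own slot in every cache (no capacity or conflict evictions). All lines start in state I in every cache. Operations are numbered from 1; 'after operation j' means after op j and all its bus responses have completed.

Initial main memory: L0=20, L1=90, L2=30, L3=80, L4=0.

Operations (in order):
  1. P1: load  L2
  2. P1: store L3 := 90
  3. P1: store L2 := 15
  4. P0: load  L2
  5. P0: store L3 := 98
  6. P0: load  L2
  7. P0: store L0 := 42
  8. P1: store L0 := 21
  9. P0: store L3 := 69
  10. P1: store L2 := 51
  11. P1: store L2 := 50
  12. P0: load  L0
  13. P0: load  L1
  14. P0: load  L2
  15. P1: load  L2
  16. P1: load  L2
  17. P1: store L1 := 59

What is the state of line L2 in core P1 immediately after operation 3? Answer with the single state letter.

1. P1: load  L2  bus=[BusRd]  L2: P0=I P1=S  mem[L2]=30
2. P1: store L3 := 90  bus=[BusRdX]  L3: P0=I P1=M  mem[L3]=80
3. P1: store L2 := 15  bus=[BusRdX]  L2: P0=I P1=M  mem[L2]=30
4. P0: load  L2  bus=[BusRd,Flush]  L2: P0=S P1=S  mem[L2]=15
5. P0: store L3 := 98  bus=[BusRdX,Flush]  L3: P0=M P1=I  mem[L3]=90
6. P0: load  L2  bus=[-]  L2: P0=S P1=S  mem[L2]=15
7. P0: store L0 := 42  bus=[BusRdX]  L0: P0=M P1=I  mem[L0]=20
8. P1: store L0 := 21  bus=[BusRdX,Flush]  L0: P0=I P1=M  mem[L0]=42
9. P0: store L3 := 69  bus=[-]  L3: P0=M P1=I  mem[L3]=90
10. P1: store L2 := 51  bus=[BusRdX]  L2: P0=I P1=M  mem[L2]=15
11. P1: store L2 := 50  bus=[-]  L2: P0=I P1=M  mem[L2]=15
12. P0: load  L0  bus=[BusRd,Flush]  L0: P0=S P1=S  mem[L0]=21
13. P0: load  L1  bus=[BusRd]  L1: P0=S P1=I  mem[L1]=90
14. P0: load  L2  bus=[BusRd,Flush]  L2: P0=S P1=S  mem[L2]=50
15. P1: load  L2  bus=[-]  L2: P0=S P1=S  mem[L2]=50
16. P1: load  L2  bus=[-]  L2: P0=S P1=S  mem[L2]=50
17. P1: store L1 := 59  bus=[BusRdX]  L1: P0=I P1=M  mem[L1]=90

state = M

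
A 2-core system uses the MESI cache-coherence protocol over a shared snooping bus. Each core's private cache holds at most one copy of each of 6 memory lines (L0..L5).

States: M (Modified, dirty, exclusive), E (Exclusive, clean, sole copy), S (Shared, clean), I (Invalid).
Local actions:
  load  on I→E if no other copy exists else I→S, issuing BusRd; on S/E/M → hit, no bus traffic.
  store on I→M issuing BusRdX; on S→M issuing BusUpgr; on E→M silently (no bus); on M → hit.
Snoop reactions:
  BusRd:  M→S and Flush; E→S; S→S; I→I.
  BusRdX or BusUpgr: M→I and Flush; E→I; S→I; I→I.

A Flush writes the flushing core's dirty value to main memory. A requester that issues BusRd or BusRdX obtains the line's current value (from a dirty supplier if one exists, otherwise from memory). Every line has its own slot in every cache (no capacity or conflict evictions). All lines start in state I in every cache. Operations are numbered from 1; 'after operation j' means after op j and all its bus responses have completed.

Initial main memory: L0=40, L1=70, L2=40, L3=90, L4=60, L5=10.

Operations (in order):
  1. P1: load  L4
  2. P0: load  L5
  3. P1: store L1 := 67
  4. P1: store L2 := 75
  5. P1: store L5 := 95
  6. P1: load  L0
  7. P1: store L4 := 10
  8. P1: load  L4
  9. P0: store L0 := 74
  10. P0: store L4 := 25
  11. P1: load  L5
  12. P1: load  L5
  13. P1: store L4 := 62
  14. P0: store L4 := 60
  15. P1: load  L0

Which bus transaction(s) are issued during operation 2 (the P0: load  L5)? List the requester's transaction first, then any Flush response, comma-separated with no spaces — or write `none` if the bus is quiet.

step 1: P1: load  L4  ⟶  IE  (L4)  txn=BusRd  M[L4]=60
step 2: P0: load  L5  ⟶  EI  (L5)  txn=BusRd  M[L5]=10
step 3: P1: store L1 := 67  ⟶  IM  (L1)  txn=BusRdX  M[L1]=70
step 4: P1: store L2 := 75  ⟶  IM  (L2)  txn=BusRdX  M[L2]=40
step 5: P1: store L5 := 95  ⟶  IM  (L5)  txn=BusRdX  M[L5]=10
step 6: P1: load  L0  ⟶  IE  (L0)  txn=BusRd  M[L0]=40
step 7: P1: store L4 := 10  ⟶  IM  (L4)  txn=∅  M[L4]=60
step 8: P1: load  L4  ⟶  IM  (L4)  txn=∅  M[L4]=60
step 9: P0: store L0 := 74  ⟶  MI  (L0)  txn=BusRdX  M[L0]=40
step 10: P0: store L4 := 25  ⟶  MI  (L4)  txn=BusRdX+Flush  M[L4]=10
step 11: P1: load  L5  ⟶  IM  (L5)  txn=∅  M[L5]=10
step 12: P1: load  L5  ⟶  IM  (L5)  txn=∅  M[L5]=10
step 13: P1: store L4 := 62  ⟶  IM  (L4)  txn=BusRdX+Flush  M[L4]=25
step 14: P0: store L4 := 60  ⟶  MI  (L4)  txn=BusRdX+Flush  M[L4]=62
step 15: P1: load  L0  ⟶  SS  (L0)  txn=BusRd+Flush  M[L0]=74

bus = BusRd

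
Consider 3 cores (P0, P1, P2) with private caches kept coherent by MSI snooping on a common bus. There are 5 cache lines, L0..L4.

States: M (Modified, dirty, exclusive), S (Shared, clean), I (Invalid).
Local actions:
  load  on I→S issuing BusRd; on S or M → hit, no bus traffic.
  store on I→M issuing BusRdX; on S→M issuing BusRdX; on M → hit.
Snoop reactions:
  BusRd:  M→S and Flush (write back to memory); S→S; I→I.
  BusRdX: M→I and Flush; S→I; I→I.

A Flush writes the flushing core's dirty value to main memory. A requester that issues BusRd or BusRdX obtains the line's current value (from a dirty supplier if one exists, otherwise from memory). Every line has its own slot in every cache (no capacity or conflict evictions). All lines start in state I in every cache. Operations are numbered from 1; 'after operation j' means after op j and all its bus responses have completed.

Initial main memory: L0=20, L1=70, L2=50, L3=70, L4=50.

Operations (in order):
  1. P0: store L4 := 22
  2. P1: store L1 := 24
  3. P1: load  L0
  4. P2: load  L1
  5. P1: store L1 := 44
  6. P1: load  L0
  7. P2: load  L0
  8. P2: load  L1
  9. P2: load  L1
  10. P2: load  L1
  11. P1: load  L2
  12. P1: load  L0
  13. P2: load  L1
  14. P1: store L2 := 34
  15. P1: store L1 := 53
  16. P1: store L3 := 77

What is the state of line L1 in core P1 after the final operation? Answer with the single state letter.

  op1 P0: store L4 := 22 → M/I/I on L4; bus BusRdX; mem=50
  op2 P1: store L1 := 24 → I/M/I on L1; bus BusRdX; mem=70
  op3 P1: load  L0 → I/S/I on L0; bus BusRd; mem=20
  op4 P2: load  L1 → I/S/S on L1; bus BusRd Flush; mem=24
  op5 P1: store L1 := 44 → I/M/I on L1; bus BusRdX; mem=24
  op6 P1: load  L0 → I/S/I on L0; bus (none); mem=20
  op7 P2: load  L0 → I/S/S on L0; bus BusRd; mem=20
  op8 P2: load  L1 → I/S/S on L1; bus BusRd Flush; mem=44
  op9 P2: load  L1 → I/S/S on L1; bus (none); mem=44
  op10 P2: load  L1 → I/S/S on L1; bus (none); mem=44
  op11 P1: load  L2 → I/S/I on L2; bus BusRd; mem=50
  op12 P1: load  L0 → I/S/S on L0; bus (none); mem=20
  op13 P2: load  L1 → I/S/S on L1; bus (none); mem=44
  op14 P1: store L2 := 34 → I/M/I on L2; bus BusRdX; mem=50
  op15 P1: store L1 := 53 → I/M/I on L1; bus BusRdX; mem=44
  op16 P1: store L3 := 77 → I/M/I on L3; bus BusRdX; mem=70

state = M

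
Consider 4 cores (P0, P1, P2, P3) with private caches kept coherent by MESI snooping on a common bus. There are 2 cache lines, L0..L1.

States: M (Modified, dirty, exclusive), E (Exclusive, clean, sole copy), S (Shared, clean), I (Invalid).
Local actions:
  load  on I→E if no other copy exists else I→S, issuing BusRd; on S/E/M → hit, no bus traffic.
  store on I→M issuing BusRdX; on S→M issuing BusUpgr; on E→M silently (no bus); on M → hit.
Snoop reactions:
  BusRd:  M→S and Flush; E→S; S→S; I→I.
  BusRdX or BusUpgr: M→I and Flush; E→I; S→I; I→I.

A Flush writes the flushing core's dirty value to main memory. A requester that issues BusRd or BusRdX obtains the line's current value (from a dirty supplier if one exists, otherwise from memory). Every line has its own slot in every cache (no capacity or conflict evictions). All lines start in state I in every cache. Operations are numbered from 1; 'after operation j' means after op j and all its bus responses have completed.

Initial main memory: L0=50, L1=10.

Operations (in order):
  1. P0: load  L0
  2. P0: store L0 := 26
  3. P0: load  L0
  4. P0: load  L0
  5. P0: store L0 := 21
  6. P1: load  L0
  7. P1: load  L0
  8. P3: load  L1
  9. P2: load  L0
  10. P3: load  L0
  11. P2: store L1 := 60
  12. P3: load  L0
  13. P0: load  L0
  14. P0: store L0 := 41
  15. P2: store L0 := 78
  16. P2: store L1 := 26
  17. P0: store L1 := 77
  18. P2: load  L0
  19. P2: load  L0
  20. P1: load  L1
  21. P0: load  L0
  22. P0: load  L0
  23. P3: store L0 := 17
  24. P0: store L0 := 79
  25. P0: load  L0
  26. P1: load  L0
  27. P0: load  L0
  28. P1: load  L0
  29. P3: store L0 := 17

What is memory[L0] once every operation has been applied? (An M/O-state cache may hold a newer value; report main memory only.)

memory[L0] = 79

  op1 P0: load  L0 → E/I/I/I on L0; bus BusRd; mem=50
  op2 P0: store L0 := 26 → M/I/I/I on L0; bus (none); mem=50
  op3 P0: load  L0 → M/I/I/I on L0; bus (none); mem=50
  op4 P0: load  L0 → M/I/I/I on L0; bus (none); mem=50
  op5 P0: store L0 := 21 → M/I/I/I on L0; bus (none); mem=50
  op6 P1: load  L0 → S/S/I/I on L0; bus BusRd Flush; mem=21
  op7 P1: load  L0 → S/S/I/I on L0; bus (none); mem=21
  op8 P3: load  L1 → I/I/I/E on L1; bus BusRd; mem=10
  op9 P2: load  L0 → S/S/S/I on L0; bus BusRd; mem=21
  op10 P3: load  L0 → S/S/S/S on L0; bus BusRd; mem=21
  op11 P2: store L1 := 60 → I/I/M/I on L1; bus BusRdX; mem=10
  op12 P3: load  L0 → S/S/S/S on L0; bus (none); mem=21
  op13 P0: load  L0 → S/S/S/S on L0; bus (none); mem=21
  op14 P0: store L0 := 41 → M/I/I/I on L0; bus BusUpgr; mem=21
  op15 P2: store L0 := 78 → I/I/M/I on L0; bus BusRdX Flush; mem=41
  op16 P2: store L1 := 26 → I/I/M/I on L1; bus (none); mem=10
  op17 P0: store L1 := 77 → M/I/I/I on L1; bus BusRdX Flush; mem=26
  op18 P2: load  L0 → I/I/M/I on L0; bus (none); mem=41
  op19 P2: load  L0 → I/I/M/I on L0; bus (none); mem=41
  op20 P1: load  L1 → S/S/I/I on L1; bus BusRd Flush; mem=77
  op21 P0: load  L0 → S/I/S/I on L0; bus BusRd Flush; mem=78
  op22 P0: load  L0 → S/I/S/I on L0; bus (none); mem=78
  op23 P3: store L0 := 17 → I/I/I/M on L0; bus BusRdX; mem=78
  op24 P0: store L0 := 79 → M/I/I/I on L0; bus BusRdX Flush; mem=17
  op25 P0: load  L0 → M/I/I/I on L0; bus (none); mem=17
  op26 P1: load  L0 → S/S/I/I on L0; bus BusRd Flush; mem=79
  op27 P0: load  L0 → S/S/I/I on L0; bus (none); mem=79
  op28 P1: load  L0 → S/S/I/I on L0; bus (none); mem=79
  op29 P3: store L0 := 17 → I/I/I/M on L0; bus BusRdX; mem=79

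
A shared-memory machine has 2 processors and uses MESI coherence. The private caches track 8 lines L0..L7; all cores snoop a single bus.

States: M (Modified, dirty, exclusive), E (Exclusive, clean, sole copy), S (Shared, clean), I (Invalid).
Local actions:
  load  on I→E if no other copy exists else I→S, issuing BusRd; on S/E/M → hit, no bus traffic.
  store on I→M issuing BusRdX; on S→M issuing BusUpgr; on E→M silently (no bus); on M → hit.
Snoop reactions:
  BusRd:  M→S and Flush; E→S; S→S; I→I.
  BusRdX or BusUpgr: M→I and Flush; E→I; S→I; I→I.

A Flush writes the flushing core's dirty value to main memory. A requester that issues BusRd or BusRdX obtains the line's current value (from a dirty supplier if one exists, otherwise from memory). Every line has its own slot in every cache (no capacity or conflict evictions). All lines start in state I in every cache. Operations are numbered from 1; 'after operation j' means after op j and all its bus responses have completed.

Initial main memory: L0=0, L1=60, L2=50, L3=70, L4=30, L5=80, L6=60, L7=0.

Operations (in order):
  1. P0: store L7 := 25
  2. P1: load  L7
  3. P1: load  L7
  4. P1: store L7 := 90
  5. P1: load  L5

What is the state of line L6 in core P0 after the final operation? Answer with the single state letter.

[1] P0: store L7 := 25 | P0:M(25), P1:I | bus: BusRdX
[2] P1: load  L7 | P0:S(25), P1:S(25) | bus: BusRd,Flush
[3] P1: load  L7 | P0:S(25), P1:S(25) | bus: none
[4] P1: store L7 := 90 | P0:I, P1:M(90) | bus: BusUpgr
[5] P1: load  L5 | P0:I, P1:E(80) | bus: BusRd

state = I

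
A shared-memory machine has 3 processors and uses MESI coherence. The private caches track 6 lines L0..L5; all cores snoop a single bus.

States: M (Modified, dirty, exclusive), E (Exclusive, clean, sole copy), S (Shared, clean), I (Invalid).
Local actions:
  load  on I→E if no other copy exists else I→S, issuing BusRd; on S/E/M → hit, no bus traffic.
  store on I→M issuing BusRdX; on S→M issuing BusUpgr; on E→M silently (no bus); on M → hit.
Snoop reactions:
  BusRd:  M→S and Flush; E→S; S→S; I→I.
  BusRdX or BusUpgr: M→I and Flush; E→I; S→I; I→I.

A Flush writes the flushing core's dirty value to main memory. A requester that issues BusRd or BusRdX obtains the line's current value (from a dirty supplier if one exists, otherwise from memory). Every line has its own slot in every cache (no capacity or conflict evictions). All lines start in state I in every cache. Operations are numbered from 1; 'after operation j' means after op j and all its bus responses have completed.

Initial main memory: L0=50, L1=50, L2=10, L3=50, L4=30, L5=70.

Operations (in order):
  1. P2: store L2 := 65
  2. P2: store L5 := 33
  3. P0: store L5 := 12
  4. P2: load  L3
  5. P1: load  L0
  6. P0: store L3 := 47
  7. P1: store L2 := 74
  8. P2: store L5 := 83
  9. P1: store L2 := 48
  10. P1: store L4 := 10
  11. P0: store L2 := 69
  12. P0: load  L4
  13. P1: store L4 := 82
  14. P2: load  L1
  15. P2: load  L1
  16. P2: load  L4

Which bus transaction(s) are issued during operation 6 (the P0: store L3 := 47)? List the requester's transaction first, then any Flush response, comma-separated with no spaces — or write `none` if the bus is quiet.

[1] P2: store L2 := 65 | P0:I, P1:I, P2:M(65) | bus: BusRdX
[2] P2: store L5 := 33 | P0:I, P1:I, P2:M(33) | bus: BusRdX
[3] P0: store L5 := 12 | P0:M(12), P1:I, P2:I | bus: BusRdX,Flush
[4] P2: load  L3 | P0:I, P1:I, P2:E(50) | bus: BusRd
[5] P1: load  L0 | P0:I, P1:E(50), P2:I | bus: BusRd
[6] P0: store L3 := 47 | P0:M(47), P1:I, P2:I | bus: BusRdX
[7] P1: store L2 := 74 | P0:I, P1:M(74), P2:I | bus: BusRdX,Flush
[8] P2: store L5 := 83 | P0:I, P1:I, P2:M(83) | bus: BusRdX,Flush
[9] P1: store L2 := 48 | P0:I, P1:M(48), P2:I | bus: none
[10] P1: store L4 := 10 | P0:I, P1:M(10), P2:I | bus: BusRdX
[11] P0: store L2 := 69 | P0:M(69), P1:I, P2:I | bus: BusRdX,Flush
[12] P0: load  L4 | P0:S(10), P1:S(10), P2:I | bus: BusRd,Flush
[13] P1: store L4 := 82 | P0:I, P1:M(82), P2:I | bus: BusUpgr
[14] P2: load  L1 | P0:I, P1:I, P2:E(50) | bus: BusRd
[15] P2: load  L1 | P0:I, P1:I, P2:E(50) | bus: none
[16] P2: load  L4 | P0:I, P1:S(82), P2:S(82) | bus: BusRd,Flush

bus = BusRdX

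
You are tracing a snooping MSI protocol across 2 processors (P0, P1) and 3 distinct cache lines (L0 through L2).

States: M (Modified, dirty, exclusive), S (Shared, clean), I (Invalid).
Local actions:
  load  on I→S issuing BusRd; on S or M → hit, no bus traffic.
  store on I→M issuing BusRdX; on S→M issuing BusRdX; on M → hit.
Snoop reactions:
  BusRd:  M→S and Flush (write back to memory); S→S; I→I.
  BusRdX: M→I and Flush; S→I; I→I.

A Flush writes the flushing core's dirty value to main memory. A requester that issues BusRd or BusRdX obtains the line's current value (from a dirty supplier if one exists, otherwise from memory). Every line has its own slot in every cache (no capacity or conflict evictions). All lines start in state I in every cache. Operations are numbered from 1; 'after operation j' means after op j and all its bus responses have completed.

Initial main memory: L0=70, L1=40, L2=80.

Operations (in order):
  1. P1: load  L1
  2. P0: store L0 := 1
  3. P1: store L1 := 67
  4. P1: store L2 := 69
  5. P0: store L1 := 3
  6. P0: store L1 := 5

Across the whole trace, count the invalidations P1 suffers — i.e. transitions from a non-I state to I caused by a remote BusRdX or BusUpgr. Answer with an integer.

invalidations = 1

[1] P1: load  L1 | P0:I, P1:S(40) | bus: BusRd
[2] P0: store L0 := 1 | P0:M(1), P1:I | bus: BusRdX
[3] P1: store L1 := 67 | P0:I, P1:M(67) | bus: BusRdX
[4] P1: store L2 := 69 | P0:I, P1:M(69) | bus: BusRdX
[5] P0: store L1 := 3 | P0:M(3), P1:I | bus: BusRdX,Flush
[6] P0: store L1 := 5 | P0:M(5), P1:I | bus: none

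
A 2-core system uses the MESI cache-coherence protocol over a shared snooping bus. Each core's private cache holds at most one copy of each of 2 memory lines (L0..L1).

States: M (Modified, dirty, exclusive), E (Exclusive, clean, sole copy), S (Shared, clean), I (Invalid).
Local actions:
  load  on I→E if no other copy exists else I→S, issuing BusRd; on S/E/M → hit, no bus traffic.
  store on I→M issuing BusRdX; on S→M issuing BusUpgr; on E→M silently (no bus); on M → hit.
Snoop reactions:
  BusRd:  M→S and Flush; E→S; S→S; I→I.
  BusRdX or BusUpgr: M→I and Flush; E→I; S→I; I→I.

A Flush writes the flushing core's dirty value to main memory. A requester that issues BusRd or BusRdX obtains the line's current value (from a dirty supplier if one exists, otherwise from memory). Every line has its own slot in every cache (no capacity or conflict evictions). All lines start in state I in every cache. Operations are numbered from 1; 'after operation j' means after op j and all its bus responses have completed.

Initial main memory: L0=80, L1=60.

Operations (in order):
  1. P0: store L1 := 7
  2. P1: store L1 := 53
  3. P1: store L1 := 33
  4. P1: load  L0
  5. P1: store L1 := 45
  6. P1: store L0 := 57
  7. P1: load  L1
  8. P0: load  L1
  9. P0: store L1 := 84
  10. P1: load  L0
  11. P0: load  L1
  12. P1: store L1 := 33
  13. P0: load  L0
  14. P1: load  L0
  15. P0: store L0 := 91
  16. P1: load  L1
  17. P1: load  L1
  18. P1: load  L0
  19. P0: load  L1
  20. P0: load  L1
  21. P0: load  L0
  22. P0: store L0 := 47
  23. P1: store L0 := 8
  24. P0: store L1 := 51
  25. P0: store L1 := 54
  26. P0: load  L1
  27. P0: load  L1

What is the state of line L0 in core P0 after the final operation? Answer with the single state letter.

  op1 P0: store L1 := 7 → M/I on L1; bus BusRdX; mem=60
  op2 P1: store L1 := 53 → I/M on L1; bus BusRdX Flush; mem=7
  op3 P1: store L1 := 33 → I/M on L1; bus (none); mem=7
  op4 P1: load  L0 → I/E on L0; bus BusRd; mem=80
  op5 P1: store L1 := 45 → I/M on L1; bus (none); mem=7
  op6 P1: store L0 := 57 → I/M on L0; bus (none); mem=80
  op7 P1: load  L1 → I/M on L1; bus (none); mem=7
  op8 P0: load  L1 → S/S on L1; bus BusRd Flush; mem=45
  op9 P0: store L1 := 84 → M/I on L1; bus BusUpgr; mem=45
  op10 P1: load  L0 → I/M on L0; bus (none); mem=80
  op11 P0: load  L1 → M/I on L1; bus (none); mem=45
  op12 P1: store L1 := 33 → I/M on L1; bus BusRdX Flush; mem=84
  op13 P0: load  L0 → S/S on L0; bus BusRd Flush; mem=57
  op14 P1: load  L0 → S/S on L0; bus (none); mem=57
  op15 P0: store L0 := 91 → M/I on L0; bus BusUpgr; mem=57
  op16 P1: load  L1 → I/M on L1; bus (none); mem=84
  op17 P1: load  L1 → I/M on L1; bus (none); mem=84
  op18 P1: load  L0 → S/S on L0; bus BusRd Flush; mem=91
  op19 P0: load  L1 → S/S on L1; bus BusRd Flush; mem=33
  op20 P0: load  L1 → S/S on L1; bus (none); mem=33
  op21 P0: load  L0 → S/S on L0; bus (none); mem=91
  op22 P0: store L0 := 47 → M/I on L0; bus BusUpgr; mem=91
  op23 P1: store L0 := 8 → I/M on L0; bus BusRdX Flush; mem=47
  op24 P0: store L1 := 51 → M/I on L1; bus BusUpgr; mem=33
  op25 P0: store L1 := 54 → M/I on L1; bus (none); mem=33
  op26 P0: load  L1 → M/I on L1; bus (none); mem=33
  op27 P0: load  L1 → M/I on L1; bus (none); mem=33

state = I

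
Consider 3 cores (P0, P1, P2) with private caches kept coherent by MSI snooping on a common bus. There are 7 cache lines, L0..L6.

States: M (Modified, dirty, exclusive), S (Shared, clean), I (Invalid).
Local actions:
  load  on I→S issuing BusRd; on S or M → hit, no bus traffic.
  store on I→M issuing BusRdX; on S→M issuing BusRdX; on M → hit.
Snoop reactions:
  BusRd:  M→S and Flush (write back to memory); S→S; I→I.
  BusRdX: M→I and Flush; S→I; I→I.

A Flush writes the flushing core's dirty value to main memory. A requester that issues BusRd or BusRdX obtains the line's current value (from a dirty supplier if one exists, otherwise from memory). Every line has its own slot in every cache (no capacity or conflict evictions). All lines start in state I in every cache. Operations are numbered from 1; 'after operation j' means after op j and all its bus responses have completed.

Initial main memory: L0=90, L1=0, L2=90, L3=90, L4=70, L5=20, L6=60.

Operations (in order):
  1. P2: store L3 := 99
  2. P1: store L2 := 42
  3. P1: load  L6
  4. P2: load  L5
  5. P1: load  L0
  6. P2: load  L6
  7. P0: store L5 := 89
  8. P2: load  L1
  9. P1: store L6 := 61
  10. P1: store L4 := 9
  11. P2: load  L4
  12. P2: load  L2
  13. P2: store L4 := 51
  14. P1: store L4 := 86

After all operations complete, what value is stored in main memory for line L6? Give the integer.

1. P2: store L3 := 99  bus=[BusRdX]  L3: P0=I P1=I P2=M  mem[L3]=90
2. P1: store L2 := 42  bus=[BusRdX]  L2: P0=I P1=M P2=I  mem[L2]=90
3. P1: load  L6  bus=[BusRd]  L6: P0=I P1=S P2=I  mem[L6]=60
4. P2: load  L5  bus=[BusRd]  L5: P0=I P1=I P2=S  mem[L5]=20
5. P1: load  L0  bus=[BusRd]  L0: P0=I P1=S P2=I  mem[L0]=90
6. P2: load  L6  bus=[BusRd]  L6: P0=I P1=S P2=S  mem[L6]=60
7. P0: store L5 := 89  bus=[BusRdX]  L5: P0=M P1=I P2=I  mem[L5]=20
8. P2: load  L1  bus=[BusRd]  L1: P0=I P1=I P2=S  mem[L1]=0
9. P1: store L6 := 61  bus=[BusRdX]  L6: P0=I P1=M P2=I  mem[L6]=60
10. P1: store L4 := 9  bus=[BusRdX]  L4: P0=I P1=M P2=I  mem[L4]=70
11. P2: load  L4  bus=[BusRd,Flush]  L4: P0=I P1=S P2=S  mem[L4]=9
12. P2: load  L2  bus=[BusRd,Flush]  L2: P0=I P1=S P2=S  mem[L2]=42
13. P2: store L4 := 51  bus=[BusRdX]  L4: P0=I P1=I P2=M  mem[L4]=9
14. P1: store L4 := 86  bus=[BusRdX,Flush]  L4: P0=I P1=M P2=I  mem[L4]=51

memory[L6] = 60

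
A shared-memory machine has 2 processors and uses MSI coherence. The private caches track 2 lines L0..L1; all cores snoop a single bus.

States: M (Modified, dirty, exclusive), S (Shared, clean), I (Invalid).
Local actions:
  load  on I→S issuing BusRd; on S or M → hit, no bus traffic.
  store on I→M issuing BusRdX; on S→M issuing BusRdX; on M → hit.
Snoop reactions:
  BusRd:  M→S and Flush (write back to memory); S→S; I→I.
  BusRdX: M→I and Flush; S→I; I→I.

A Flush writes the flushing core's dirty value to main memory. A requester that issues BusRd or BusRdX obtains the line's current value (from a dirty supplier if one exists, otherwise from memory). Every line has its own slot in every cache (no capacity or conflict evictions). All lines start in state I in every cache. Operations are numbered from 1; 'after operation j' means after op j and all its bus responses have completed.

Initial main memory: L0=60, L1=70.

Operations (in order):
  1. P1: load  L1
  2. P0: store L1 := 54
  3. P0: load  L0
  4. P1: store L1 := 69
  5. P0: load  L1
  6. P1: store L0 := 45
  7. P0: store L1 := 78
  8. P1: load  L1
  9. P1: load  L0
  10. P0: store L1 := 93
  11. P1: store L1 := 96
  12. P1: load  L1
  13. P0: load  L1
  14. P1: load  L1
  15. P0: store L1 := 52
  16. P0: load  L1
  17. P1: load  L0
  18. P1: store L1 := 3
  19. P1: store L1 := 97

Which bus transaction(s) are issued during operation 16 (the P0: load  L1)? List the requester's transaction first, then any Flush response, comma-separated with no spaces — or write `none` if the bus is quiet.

step 1: P1: load  L1  ⟶  IS  (L1)  txn=BusRd  M[L1]=70
step 2: P0: store L1 := 54  ⟶  MI  (L1)  txn=BusRdX  M[L1]=70
step 3: P0: load  L0  ⟶  SI  (L0)  txn=BusRd  M[L0]=60
step 4: P1: store L1 := 69  ⟶  IM  (L1)  txn=BusRdX+Flush  M[L1]=54
step 5: P0: load  L1  ⟶  SS  (L1)  txn=BusRd+Flush  M[L1]=69
step 6: P1: store L0 := 45  ⟶  IM  (L0)  txn=BusRdX  M[L0]=60
step 7: P0: store L1 := 78  ⟶  MI  (L1)  txn=BusRdX  M[L1]=69
step 8: P1: load  L1  ⟶  SS  (L1)  txn=BusRd+Flush  M[L1]=78
step 9: P1: load  L0  ⟶  IM  (L0)  txn=∅  M[L0]=60
step 10: P0: store L1 := 93  ⟶  MI  (L1)  txn=BusRdX  M[L1]=78
step 11: P1: store L1 := 96  ⟶  IM  (L1)  txn=BusRdX+Flush  M[L1]=93
step 12: P1: load  L1  ⟶  IM  (L1)  txn=∅  M[L1]=93
step 13: P0: load  L1  ⟶  SS  (L1)  txn=BusRd+Flush  M[L1]=96
step 14: P1: load  L1  ⟶  SS  (L1)  txn=∅  M[L1]=96
step 15: P0: store L1 := 52  ⟶  MI  (L1)  txn=BusRdX  M[L1]=96
step 16: P0: load  L1  ⟶  MI  (L1)  txn=∅  M[L1]=96
step 17: P1: load  L0  ⟶  IM  (L0)  txn=∅  M[L0]=60
step 18: P1: store L1 := 3  ⟶  IM  (L1)  txn=BusRdX+Flush  M[L1]=52
step 19: P1: store L1 := 97  ⟶  IM  (L1)  txn=∅  M[L1]=52

bus = none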